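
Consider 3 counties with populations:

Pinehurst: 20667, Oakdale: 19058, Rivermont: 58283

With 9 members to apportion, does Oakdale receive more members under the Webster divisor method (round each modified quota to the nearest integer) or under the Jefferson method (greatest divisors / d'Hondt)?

Webster

Webster: Pinehurst 2, Oakdale 2, Rivermont 5.
Jefferson: Pinehurst 2, Oakdale 1, Rivermont 6.
Oakdale gets 2 under Webster and 1 under Jefferson.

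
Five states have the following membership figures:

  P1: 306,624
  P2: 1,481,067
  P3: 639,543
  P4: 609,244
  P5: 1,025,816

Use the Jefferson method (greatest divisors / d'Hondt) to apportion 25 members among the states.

P1: 2, P2: 9, P3: 4, P4: 4, P5: 6

Standard divisor 4062294/25 ≈ 162491.76; standard quotas: P1 1.887, P2 9.115, P3 3.936, P4 3.749, P5 6.313.
Rounding down gives 1, 9, 3, 3, 6 = 22 seats, so the divisor must be adjusted.
With modified divisor 150200: modified quotas P1 2.041, P2 9.861, P3 4.258, P4 4.056, P5 6.830.
Rounding down: P1 2, P2 9, P3 4, P4 4, P5 6 (total 25).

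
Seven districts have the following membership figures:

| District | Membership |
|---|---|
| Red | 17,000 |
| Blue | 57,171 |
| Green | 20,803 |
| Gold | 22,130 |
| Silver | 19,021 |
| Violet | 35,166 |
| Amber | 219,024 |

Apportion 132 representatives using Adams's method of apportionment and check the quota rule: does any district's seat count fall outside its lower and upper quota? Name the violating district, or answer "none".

Amber

Standard quotas: Red 5.749, Blue 19.335, Green 7.035, Gold 7.484, Silver 6.433, Violet 11.893, Amber 74.071.
Adams allocation: Red 6, Blue 19, Green 7, Gold 8, Silver 7, Violet 12, Amber 73.
Amber has quota 74.071 (lower 74, upper 75) but receives 73 — outside the quota interval.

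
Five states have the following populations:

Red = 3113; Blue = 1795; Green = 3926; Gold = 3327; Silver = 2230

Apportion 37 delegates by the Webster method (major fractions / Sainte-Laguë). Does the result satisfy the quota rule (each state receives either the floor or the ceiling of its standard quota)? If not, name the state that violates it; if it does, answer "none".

Standard quotas: Red 8.004, Blue 4.615, Green 10.094, Gold 8.554, Silver 5.733.
Webster allocation: Red 8, Blue 5, Green 10, Gold 8, Silver 6.
Every allocation lies between the lower and upper quota.

none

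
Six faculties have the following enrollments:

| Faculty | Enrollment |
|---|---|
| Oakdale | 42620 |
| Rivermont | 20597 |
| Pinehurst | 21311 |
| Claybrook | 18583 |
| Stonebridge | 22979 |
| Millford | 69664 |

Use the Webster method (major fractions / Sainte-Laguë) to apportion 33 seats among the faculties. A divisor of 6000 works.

Oakdale 7, Rivermont 3, Pinehurst 4, Claybrook 3, Stonebridge 4, Millford 12

With modified divisor 6000: modified quotas Oakdale 7.103, Rivermont 3.433, Pinehurst 3.552, Claybrook 3.097, Stonebridge 3.830, Millford 11.611.
Rounding to the nearest integer: Oakdale 7, Rivermont 3, Pinehurst 4, Claybrook 3, Stonebridge 4, Millford 12 (total 33).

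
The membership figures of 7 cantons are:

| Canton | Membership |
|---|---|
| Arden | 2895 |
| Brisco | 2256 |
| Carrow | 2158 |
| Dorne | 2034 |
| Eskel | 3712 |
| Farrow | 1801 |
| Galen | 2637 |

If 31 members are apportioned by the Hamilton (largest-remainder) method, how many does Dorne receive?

4

Standard divisor: 17493 ÷ 31 ≈ 564.29.
Standard quotas: Arden 5.130, Brisco 3.998, Carrow 3.824, Dorne 3.605, Eskel 6.578, Farrow 3.192, Galen 4.673.
Lower quotas: Arden 5, Brisco 3, Carrow 3, Dorne 3, Eskel 6, Farrow 3, Galen 4 (sum 27, leaving 4 seats).
Remainders in descending order: Brisco 0.998, Carrow 0.824, Galen 0.673, Dorne 0.605, Eskel 0.578, Farrow 0.192, Arden 0.130.
Largest remainders: Brisco, Carrow, Galen, Dorne receive the extra seats.
Dorne receives 4.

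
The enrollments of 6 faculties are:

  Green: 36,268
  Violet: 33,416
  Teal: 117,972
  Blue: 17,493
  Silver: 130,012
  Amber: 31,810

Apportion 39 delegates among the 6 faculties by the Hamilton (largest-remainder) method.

Total 366971; standard divisor 366971/39 ≈ 9409.513.
Standard quotas: Green 3.8544, Violet 3.5513, Teal 12.5375, Blue 1.8591, Silver 13.8171, Amber 3.3806.
Lower quotas: Green 3, Violet 3, Teal 12, Blue 1, Silver 13, Amber 3 (sum 35, leaving 4 seats).
Remainders in descending order: Blue 0.8591, Green 0.8544, Silver 0.8171, Violet 0.5513, Teal 0.5375, Amber 0.3806.
Largest remainders: Blue, Green, Silver, Violet receive the extra seats.

Green: 4; Violet: 4; Teal: 12; Blue: 2; Silver: 14; Amber: 3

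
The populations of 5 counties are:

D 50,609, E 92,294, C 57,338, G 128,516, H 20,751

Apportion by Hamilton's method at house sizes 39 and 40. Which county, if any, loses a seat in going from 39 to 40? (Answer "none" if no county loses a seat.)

C

At 39 seats: D 6, E 10, C 7, G 14, H 2.
At 40 seats: D 6, E 11, C 6, G 15, H 2.
C drops from 7 to 6.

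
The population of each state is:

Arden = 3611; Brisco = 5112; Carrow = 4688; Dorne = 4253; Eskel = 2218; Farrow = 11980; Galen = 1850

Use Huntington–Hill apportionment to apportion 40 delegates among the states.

With divisor 841: modified quotas Arden 4.294, Brisco 6.078, Carrow 5.574, Dorne 5.057, Eskel 2.637, Farrow 14.245, Galen 2.200.
Geometric-mean thresholds: Arden √(4·5)=4.472, Brisco √(6·7)=6.481, Carrow √(5·6)=5.477, Dorne √(5·6)=5.477, Eskel √(2·3)=2.449, Farrow √(14·15)=14.491, Galen √(2·3)=2.449.
Each quota rounded against its threshold gives Arden 4, Brisco 6, Carrow 6, Dorne 5, Eskel 3, Farrow 14, Galen 2 (total 40).

Arden: 4, Brisco: 6, Carrow: 6, Dorne: 5, Eskel: 3, Farrow: 14, Galen: 2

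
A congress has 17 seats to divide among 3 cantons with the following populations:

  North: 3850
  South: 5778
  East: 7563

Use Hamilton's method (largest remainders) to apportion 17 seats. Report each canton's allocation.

The standard divisor is 17191/17 ≈ 1011.235.
Standard quotas: North 3.8072, South 5.7138, East 7.4790.
Lower quotas: North 3, South 5, East 7 (sum 15, leaving 2 seats).
Remainders in descending order: North 0.8072, South 0.7138, East 0.4790.
The surplus seats go to North, South.

North: 4, South: 6, East: 7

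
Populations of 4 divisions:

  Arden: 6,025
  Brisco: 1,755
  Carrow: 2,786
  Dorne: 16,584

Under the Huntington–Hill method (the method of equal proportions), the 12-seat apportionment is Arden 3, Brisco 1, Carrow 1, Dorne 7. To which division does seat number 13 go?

Dorne

Priority for the next seat is population ÷ (√(s·(s+1))).
Priorities: Arden 1739.268, Brisco 1240.972, Carrow 1969.999, Dorne 2216.130.
Highest priority: Dorne.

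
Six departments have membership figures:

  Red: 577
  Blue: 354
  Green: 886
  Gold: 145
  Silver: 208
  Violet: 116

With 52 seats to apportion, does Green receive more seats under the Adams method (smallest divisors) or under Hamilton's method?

Adams: Red 13, Blue 8, Green 19, Gold 4, Silver 5, Violet 3.
Hamilton: Red 13, Blue 8, Green 20, Gold 3, Silver 5, Violet 3.
Green gets 19 under Adams and 20 under Hamilton.

Hamilton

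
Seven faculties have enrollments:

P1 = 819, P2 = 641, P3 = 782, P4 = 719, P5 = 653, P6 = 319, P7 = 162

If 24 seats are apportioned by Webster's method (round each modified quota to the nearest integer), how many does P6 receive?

Standard divisor 4095/24 ≈ 170.625; standard quotas: P1 4.800, P2 3.757, P3 4.583, P4 4.214, P5 3.827, P6 1.870, P7 0.949.
Rounding to the nearest integer gives 5, 4, 5, 4, 4, 2, 1 = 25 seats, so the divisor must be adjusted.
With modified divisor 180: modified quotas P1 4.550, P2 3.561, P3 4.344, P4 3.994, P5 3.628, P6 1.772, P7 0.900.
Rounding to the nearest integer: P1 5, P2 4, P3 4, P4 4, P5 4, P6 2, P7 1 (total 24).
P6 receives 2.

2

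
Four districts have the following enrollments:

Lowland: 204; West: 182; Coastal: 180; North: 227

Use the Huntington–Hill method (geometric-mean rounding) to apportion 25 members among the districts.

Lowland=6, West=6, Coastal=6, North=7

With divisor 32: modified quotas Lowland 6.375, West 5.688, Coastal 5.625, North 7.094.
Geometric-mean thresholds: Lowland √(6·7)=6.481, West √(5·6)=5.477, Coastal √(5·6)=5.477, North √(7·8)=7.483.
Each quota rounded against its threshold gives Lowland 6, West 6, Coastal 6, North 7 (total 25).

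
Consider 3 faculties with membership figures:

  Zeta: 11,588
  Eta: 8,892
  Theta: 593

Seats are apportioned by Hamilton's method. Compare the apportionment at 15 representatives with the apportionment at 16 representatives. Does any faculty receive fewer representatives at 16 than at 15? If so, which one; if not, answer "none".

Theta

At 15 seats: Zeta 8, Eta 6, Theta 1.
At 16 seats: Zeta 9, Eta 7, Theta 0.
Theta drops from 1 to 0.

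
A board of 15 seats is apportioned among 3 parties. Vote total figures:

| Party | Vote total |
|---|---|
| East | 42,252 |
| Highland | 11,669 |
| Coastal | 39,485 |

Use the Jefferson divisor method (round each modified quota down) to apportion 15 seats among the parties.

Standard divisor 93406/15 ≈ 6227.067; standard quotas: East 6.785, Highland 1.874, Coastal 6.341.
Rounding down gives 6, 1, 6 = 13 seats, so the divisor must be adjusted.
With modified divisor 5700: modified quotas East 7.413, Highland 2.047, Coastal 6.927.
Rounding down: East 7, Highland 2, Coastal 6 (total 15).

East: 7; Highland: 2; Coastal: 6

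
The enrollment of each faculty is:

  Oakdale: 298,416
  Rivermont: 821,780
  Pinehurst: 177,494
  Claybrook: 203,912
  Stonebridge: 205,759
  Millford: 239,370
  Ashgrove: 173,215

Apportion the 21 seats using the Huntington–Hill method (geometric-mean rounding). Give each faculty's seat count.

Oakdale: 3, Rivermont: 8, Pinehurst: 2, Claybrook: 2, Stonebridge: 2, Millford: 2, Ashgrove: 2

With divisor 103769: modified quotas Oakdale 2.876, Rivermont 7.919, Pinehurst 1.710, Claybrook 1.965, Stonebridge 1.983, Millford 2.307, Ashgrove 1.669.
Geometric-mean thresholds: Oakdale √(2·3)=2.449, Rivermont √(7·8)=7.483, Pinehurst √(1·2)=1.414, Claybrook √(1·2)=1.414, Stonebridge √(1·2)=1.414, Millford √(2·3)=2.449, Ashgrove √(1·2)=1.414.
Each quota rounded against its threshold gives Oakdale 3, Rivermont 8, Pinehurst 2, Claybrook 2, Stonebridge 2, Millford 2, Ashgrove 2 (total 21).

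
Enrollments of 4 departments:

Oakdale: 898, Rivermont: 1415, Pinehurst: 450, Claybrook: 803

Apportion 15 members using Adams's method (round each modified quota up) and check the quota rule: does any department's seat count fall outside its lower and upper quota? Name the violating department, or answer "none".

Standard quotas: Oakdale 3.777, Rivermont 5.952, Pinehurst 1.893, Claybrook 3.378.
Adams allocation: Oakdale 4, Rivermont 6, Pinehurst 2, Claybrook 3.
Every allocation lies between the lower and upper quota.

none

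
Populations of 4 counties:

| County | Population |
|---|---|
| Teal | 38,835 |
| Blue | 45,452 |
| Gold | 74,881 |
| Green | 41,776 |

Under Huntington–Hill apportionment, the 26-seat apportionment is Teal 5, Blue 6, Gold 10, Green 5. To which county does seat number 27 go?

Priority for the next seat is population ÷ (√(s·(s+1))).
Priorities: Teal 7090.269, Blue 7013.396, Gold 7139.623, Green 7627.219.
Highest priority: Green.

Green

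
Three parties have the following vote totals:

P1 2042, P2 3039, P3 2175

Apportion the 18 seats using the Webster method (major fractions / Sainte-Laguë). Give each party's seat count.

Standard divisor 7256/18 ≈ 403.111; standard quotas: P1 5.066, P2 7.539, P3 5.396.
Rounding to the nearest integer gives P1 5, P2 8, P3 5 — total 18, matching the house size, so no adjustment is needed.

P1 5, P2 8, P3 5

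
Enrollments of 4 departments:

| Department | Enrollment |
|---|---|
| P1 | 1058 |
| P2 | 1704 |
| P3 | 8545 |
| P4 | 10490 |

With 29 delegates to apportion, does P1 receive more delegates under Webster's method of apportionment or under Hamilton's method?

Hamilton

Webster: P1 1, P2 2, P3 12, P4 14.
Hamilton: P1 2, P2 2, P3 11, P4 14.
P1 gets 1 under Webster and 2 under Hamilton.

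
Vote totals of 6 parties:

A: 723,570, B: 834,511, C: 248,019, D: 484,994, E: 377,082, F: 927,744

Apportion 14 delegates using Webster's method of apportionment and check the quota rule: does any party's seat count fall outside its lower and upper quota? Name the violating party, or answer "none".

none

Standard quotas: A 2.817, B 3.249, C 0.966, D 1.888, E 1.468, F 3.612.
Webster allocation: A 3, B 3, C 1, D 2, E 1, F 4.
Every allocation lies between the lower and upper quota.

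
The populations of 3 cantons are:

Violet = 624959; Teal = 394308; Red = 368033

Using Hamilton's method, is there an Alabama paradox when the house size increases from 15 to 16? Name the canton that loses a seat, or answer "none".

At 15 seats: Violet 7, Teal 4, Red 4.
At 16 seats: Violet 7, Teal 5, Red 4.
No canton's allocation decreased.

none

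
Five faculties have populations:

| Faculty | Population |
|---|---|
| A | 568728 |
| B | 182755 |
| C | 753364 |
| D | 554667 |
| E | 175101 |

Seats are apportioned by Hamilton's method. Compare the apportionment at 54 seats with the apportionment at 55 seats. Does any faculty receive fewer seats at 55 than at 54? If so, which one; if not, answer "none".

B

At 54 seats: A 14, B 5, C 18, D 13, E 4.
At 55 seats: A 14, B 4, C 19, D 14, E 4.
B drops from 5 to 4.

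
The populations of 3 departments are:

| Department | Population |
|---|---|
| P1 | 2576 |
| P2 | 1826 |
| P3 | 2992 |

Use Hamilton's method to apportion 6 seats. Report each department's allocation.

The standard divisor is 7394/6 ≈ 1232.333.
Standard quotas: P1 2.090, P2 1.482, P3 2.428.
Lower quotas: P1 2, P2 1, P3 2 (sum 5, leaving 1 seat).
Remainders in descending order: P2 0.482, P3 0.428, P1 0.090.
Largest remainder: P2 receives the extra seat.

P1 2, P2 2, P3 2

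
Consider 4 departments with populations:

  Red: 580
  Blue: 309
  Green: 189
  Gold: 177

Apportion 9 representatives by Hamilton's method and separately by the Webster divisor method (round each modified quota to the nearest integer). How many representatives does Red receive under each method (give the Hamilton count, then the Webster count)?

4 and 5

Hamilton: Red 4, Blue 2, Green 2, Gold 1.
Webster: Red 5, Blue 2, Green 1, Gold 1.
Red gets 4 under Hamilton and 5 under Webster.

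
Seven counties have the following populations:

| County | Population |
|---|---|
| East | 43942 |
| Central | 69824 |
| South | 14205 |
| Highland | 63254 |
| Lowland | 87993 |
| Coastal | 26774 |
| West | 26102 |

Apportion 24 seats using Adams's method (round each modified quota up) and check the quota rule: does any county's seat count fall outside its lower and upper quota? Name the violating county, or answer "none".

Standard quotas: East 3.176, Central 5.046, South 1.027, Highland 4.571, Lowland 6.359, Coastal 1.935, West 1.886.
Adams allocation: East 3, Central 5, South 1, Highland 5, Lowland 6, Coastal 2, West 2.
Every allocation lies between the lower and upper quota.

none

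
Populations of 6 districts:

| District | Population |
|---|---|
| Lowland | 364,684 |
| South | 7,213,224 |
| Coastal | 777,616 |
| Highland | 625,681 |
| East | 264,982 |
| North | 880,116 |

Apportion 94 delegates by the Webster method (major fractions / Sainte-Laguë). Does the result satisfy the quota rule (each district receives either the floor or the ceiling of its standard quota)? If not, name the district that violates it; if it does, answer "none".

South

Standard quotas: Lowland 3.385, South 66.959, Coastal 7.218, Highland 5.808, East 2.460, North 8.170.
Webster allocation: Lowland 3, South 68, Coastal 7, Highland 6, East 2, North 8.
South has quota 66.959 (lower 66, upper 67) but receives 68 — outside the quota interval.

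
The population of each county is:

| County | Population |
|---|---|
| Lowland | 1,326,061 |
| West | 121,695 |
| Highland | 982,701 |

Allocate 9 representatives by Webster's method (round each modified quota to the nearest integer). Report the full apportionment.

Lowland 5, West 0, Highland 4

Standard divisor 2430457/9 ≈ 270050.778; standard quotas: Lowland 4.910, West 0.451, Highland 3.639.
Rounding to the nearest integer gives Lowland 5, West 0, Highland 4 — total 9, matching the house size, so no adjustment is needed.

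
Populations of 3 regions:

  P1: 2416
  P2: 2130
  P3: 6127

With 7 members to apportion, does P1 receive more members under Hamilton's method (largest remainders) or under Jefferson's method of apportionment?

Hamilton

Hamilton: P1 2, P2 1, P3 4.
Jefferson: P1 1, P2 1, P3 5.
P1 gets 2 under Hamilton and 1 under Jefferson.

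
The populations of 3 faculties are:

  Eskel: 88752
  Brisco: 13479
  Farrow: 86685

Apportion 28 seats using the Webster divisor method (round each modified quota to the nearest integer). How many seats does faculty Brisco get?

Standard divisor 188916/28 ≈ 6747; standard quotas: Eskel 13.154, Brisco 1.998, Farrow 12.848.
Rounding to the nearest integer gives Eskel 13, Brisco 2, Farrow 13 — total 28, matching the house size, so no adjustment is needed.
Brisco receives 2.

2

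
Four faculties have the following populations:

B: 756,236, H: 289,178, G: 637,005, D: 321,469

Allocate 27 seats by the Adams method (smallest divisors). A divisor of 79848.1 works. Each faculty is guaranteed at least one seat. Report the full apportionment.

B=10; H=4; G=8; D=5

With modified divisor 79848.1: modified quotas B 9.471, H 3.622, G 7.978, D 4.026.
Rounding up: B 10, H 4, G 8, D 5 (total 27).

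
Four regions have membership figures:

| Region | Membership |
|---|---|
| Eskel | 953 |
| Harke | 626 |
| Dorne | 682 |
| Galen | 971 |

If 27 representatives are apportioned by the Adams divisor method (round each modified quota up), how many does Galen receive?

8

Standard divisor 3232/27 ≈ 119.704; standard quotas: Eskel 7.961, Harke 5.230, Dorne 5.697, Galen 8.112.
Rounding up gives 8, 6, 6, 9 = 29 seats, so the divisor must be adjusted.
With modified divisor 130: modified quotas Eskel 7.331, Harke 4.815, Dorne 5.246, Galen 7.469.
Rounding up: Eskel 8, Harke 5, Dorne 6, Galen 8 (total 27).
Galen receives 8.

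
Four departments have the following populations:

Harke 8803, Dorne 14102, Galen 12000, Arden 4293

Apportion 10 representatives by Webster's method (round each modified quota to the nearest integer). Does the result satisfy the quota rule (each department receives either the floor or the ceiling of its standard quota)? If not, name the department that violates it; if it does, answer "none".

none

Standard quotas: Harke 2.246, Dorne 3.598, Galen 3.061, Arden 1.095.
Webster allocation: Harke 2, Dorne 4, Galen 3, Arden 1.
Every allocation lies between the lower and upper quota.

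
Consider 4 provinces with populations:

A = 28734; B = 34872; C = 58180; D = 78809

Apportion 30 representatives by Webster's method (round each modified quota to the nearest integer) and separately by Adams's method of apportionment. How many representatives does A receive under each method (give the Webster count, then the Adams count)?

4 and 5

Webster: A 4, B 5, C 9, D 12.
Adams: A 5, B 5, C 9, D 11.
A gets 4 under Webster and 5 under Adams.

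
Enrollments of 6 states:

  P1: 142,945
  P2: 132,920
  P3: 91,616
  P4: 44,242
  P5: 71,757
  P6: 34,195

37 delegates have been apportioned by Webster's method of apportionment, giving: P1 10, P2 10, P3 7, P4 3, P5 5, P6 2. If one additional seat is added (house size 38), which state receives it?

Priority for the next seat is population ÷ (current seats + 0.5).
Priorities: P1 13613.810, P2 12659.048, P3 12215.467, P4 12640.571, P5 13046.727, P6 13678.000.
Highest priority: P6.

P6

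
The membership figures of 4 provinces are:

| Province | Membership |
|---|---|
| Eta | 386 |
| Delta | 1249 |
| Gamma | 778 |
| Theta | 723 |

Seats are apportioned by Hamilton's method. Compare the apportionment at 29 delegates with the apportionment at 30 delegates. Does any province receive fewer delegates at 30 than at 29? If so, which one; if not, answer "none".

At 29 seats: Eta 4, Delta 11, Gamma 7, Theta 7.
At 30 seats: Eta 4, Delta 12, Gamma 7, Theta 7.
No province's allocation decreased.

none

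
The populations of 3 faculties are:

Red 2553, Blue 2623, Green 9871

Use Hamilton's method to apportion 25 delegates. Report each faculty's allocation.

The standard divisor is 15047/25 ≈ 601.88.
Standard quotas: Red 4.2417, Blue 4.3580, Green 16.4003.
Lower quotas: Red 4, Blue 4, Green 16 (sum 24, leaving 1 seat).
Remainders in descending order: Green 0.4003, Blue 0.3580, Red 0.2417.
The surplus seat goes to Green.

Red: 4, Blue: 4, Green: 17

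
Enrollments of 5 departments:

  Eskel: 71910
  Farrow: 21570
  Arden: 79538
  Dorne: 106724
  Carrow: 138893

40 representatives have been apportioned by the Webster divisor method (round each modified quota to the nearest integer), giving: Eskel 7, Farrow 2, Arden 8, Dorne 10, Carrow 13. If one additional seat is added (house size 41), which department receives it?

Carrow

Priority for the next seat is population ÷ (current seats + 0.5).
Priorities: Eskel 9588.000, Farrow 8628.000, Arden 9357.412, Dorne 10164.190, Carrow 10288.370.
Highest priority: Carrow.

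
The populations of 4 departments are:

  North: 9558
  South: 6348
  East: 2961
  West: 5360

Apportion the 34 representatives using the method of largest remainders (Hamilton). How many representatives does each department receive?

The standard divisor is 24227/34 ≈ 712.559.
Standard quotas: North 13.4136, South 8.9087, East 4.1554, West 7.5222.
Lower quotas: North 13, South 8, East 4, West 7 (sum 32, leaving 2 seats).
Remainders in descending order: South 0.9087, West 0.5222, North 0.4136, East 0.1554.
Largest remainders: South, West receive the extra seats.

North 13, South 9, East 4, West 8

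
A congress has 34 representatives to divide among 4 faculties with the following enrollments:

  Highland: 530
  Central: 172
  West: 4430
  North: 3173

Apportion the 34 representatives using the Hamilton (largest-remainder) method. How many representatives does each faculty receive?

Highland=2; Central=1; West=18; North=13

Standard divisor: 8305 ÷ 34 ≈ 244.265.
Standard quotas: Highland 2.170, Central 0.704, West 18.136, North 12.990.
Lower quotas: Highland 2, Central 0, West 18, North 12 (sum 32, leaving 2 seats).
Remainders in descending order: North 0.990, Central 0.704, Highland 0.170, West 0.136.
The surplus seats go to North, Central.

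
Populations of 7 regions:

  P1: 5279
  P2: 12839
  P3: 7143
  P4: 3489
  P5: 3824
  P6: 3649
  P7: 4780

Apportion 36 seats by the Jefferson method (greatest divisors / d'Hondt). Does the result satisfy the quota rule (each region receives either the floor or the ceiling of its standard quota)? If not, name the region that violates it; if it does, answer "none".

none

Standard quotas: P1 4.635, P2 11.272, P3 6.271, P4 3.063, P5 3.357, P6 3.204, P7 4.197.
Jefferson allocation: P1 5, P2 12, P3 6, P4 3, P5 3, P6 3, P7 4.
Every allocation lies between the lower and upper quota.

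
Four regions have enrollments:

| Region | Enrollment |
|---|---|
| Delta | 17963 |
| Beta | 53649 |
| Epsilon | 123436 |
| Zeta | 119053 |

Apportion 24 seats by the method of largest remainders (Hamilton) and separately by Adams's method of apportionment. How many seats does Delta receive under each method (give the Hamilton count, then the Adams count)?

1 and 2

Hamilton: Delta 1, Beta 4, Epsilon 10, Zeta 9.
Adams: Delta 2, Beta 4, Epsilon 9, Zeta 9.
Delta gets 1 under Hamilton and 2 under Adams.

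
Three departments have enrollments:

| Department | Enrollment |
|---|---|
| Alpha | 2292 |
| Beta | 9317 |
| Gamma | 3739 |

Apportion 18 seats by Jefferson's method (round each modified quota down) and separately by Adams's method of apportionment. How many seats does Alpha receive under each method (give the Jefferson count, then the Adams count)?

2 and 3

Jefferson: Alpha 2, Beta 12, Gamma 4.
Adams: Alpha 3, Beta 10, Gamma 5.
Alpha gets 2 under Jefferson and 3 under Adams.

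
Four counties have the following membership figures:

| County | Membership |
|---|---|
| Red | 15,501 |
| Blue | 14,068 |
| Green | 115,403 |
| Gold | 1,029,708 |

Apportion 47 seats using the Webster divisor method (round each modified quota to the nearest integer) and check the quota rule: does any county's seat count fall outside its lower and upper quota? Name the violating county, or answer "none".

Standard quotas: Red 0.620, Blue 0.563, Green 4.617, Gold 41.200.
Webster allocation: Red 1, Blue 1, Green 5, Gold 40.
Gold has quota 41.200 (lower 41, upper 42) but receives 40 — outside the quota interval.

Gold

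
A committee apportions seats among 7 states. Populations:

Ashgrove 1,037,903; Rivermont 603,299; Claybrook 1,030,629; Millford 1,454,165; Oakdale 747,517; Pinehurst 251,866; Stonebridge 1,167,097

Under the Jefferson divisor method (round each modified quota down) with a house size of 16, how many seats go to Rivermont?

Standard divisor 6292476/16 ≈ 393279.75; standard quotas: Ashgrove 2.639, Rivermont 1.534, Claybrook 2.621, Millford 3.698, Oakdale 1.901, Pinehurst 0.640, Stonebridge 2.968.
Rounding down gives 2, 1, 2, 3, 1, 0, 2 = 11 seats, so the divisor must be adjusted.
With modified divisor 322600: modified quotas Ashgrove 3.217, Rivermont 1.870, Claybrook 3.195, Millford 4.508, Oakdale 2.317, Pinehurst 0.781, Stonebridge 3.618.
Rounding down: Ashgrove 3, Rivermont 1, Claybrook 3, Millford 4, Oakdale 2, Pinehurst 0, Stonebridge 3 (total 16).
Rivermont receives 1.

1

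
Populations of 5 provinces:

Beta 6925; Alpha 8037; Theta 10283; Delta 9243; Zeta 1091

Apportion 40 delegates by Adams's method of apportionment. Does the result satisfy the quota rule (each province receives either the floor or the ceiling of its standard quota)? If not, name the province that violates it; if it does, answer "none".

none

Standard quotas: Beta 7.785, Alpha 9.036, Theta 11.561, Delta 10.392, Zeta 1.227.
Adams allocation: Beta 8, Alpha 9, Theta 11, Delta 10, Zeta 2.
Every allocation lies between the lower and upper quota.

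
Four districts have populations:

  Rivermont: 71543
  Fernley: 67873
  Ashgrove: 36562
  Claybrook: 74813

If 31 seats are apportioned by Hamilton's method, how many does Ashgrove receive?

5

Standard divisor: 250791 ÷ 31 ≈ 8090.032.
Standard quotas: Rivermont 8.8434, Fernley 8.3897, Ashgrove 4.5194, Claybrook 9.2476.
Lower quotas: Rivermont 8, Fernley 8, Ashgrove 4, Claybrook 9 (sum 29, leaving 2 seats).
Remainders in descending order: Rivermont 0.8434, Ashgrove 0.5194, Fernley 0.3897, Claybrook 0.2476.
The surplus seats go to Rivermont, Ashgrove.
Ashgrove receives 5.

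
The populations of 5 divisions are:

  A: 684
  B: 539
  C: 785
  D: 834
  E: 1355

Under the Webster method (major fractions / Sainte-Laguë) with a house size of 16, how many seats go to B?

2

Standard divisor 4197/16 ≈ 262.312; standard quotas: A 2.608, B 2.055, C 2.993, D 3.179, E 5.166.
Rounding to the nearest integer gives A 3, B 2, C 3, D 3, E 5 — total 16, matching the house size, so no adjustment is needed.
B receives 2.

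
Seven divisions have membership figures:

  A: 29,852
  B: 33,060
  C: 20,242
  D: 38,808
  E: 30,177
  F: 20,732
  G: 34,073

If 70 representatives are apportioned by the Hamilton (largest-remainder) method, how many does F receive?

7

Total 206944; standard divisor 206944/70 ≈ 2956.343.
Standard quotas: A 10.0976, B 11.1827, C 6.8470, D 13.1270, E 10.2075, F 7.0127, G 11.5254.
Lower quotas: A 10, B 11, C 6, D 13, E 10, F 7, G 11 (sum 68, leaving 2 seats).
Remainders in descending order: C 0.8470, G 0.5254, E 0.2075, B 0.1827, D 0.1270, A 0.0976, F 0.0127.
The surplus seats go to C, G.
F receives 7.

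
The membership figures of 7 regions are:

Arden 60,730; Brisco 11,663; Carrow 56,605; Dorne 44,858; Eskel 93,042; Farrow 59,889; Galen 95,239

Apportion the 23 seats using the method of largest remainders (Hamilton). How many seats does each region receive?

Arden 3, Brisco 1, Carrow 3, Dorne 3, Eskel 5, Farrow 3, Galen 5

The standard divisor is 422026/23 ≈ 18348.957.
Standard quotas: Arden 3.3097, Brisco 0.6356, Carrow 3.0849, Dorne 2.4447, Eskel 5.0707, Farrow 3.2639, Galen 5.1904.
Lower quotas: Arden 3, Brisco 0, Carrow 3, Dorne 2, Eskel 5, Farrow 3, Galen 5 (sum 21, leaving 2 seats).
Remainders in descending order: Brisco 0.6356, Dorne 0.4447, Arden 0.3097, Farrow 0.2639, Galen 0.1904, Carrow 0.0849, Eskel 0.0707.
The surplus seats go to Brisco, Dorne.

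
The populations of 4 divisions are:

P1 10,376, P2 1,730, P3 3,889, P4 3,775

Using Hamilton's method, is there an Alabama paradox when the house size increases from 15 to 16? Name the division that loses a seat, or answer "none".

none

At 15 seats: P1 8, P2 1, P3 3, P4 3.
At 16 seats: P1 8, P2 2, P3 3, P4 3.
No division's allocation decreased.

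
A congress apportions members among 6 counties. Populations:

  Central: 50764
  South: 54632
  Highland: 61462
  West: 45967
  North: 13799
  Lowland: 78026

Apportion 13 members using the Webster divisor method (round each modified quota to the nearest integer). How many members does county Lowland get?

3

Standard divisor 304650/13 ≈ 23434.615; standard quotas: Central 2.166, South 2.331, Highland 2.623, West 1.962, North 0.589, Lowland 3.330.
Rounding to the nearest integer gives Central 2, South 2, Highland 3, West 2, North 1, Lowland 3 — total 13, matching the house size, so no adjustment is needed.
Lowland receives 3.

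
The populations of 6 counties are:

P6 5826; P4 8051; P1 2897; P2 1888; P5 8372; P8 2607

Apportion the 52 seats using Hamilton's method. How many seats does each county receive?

P6: 10; P4: 14; P1: 5; P2: 3; P5: 15; P8: 5

Total 29641; standard divisor 29641/52 ≈ 570.019.
Standard quotas: P6 10.2207, P4 14.1241, P1 5.0823, P2 3.3122, P5 14.6872, P8 4.5735.
Lower quotas: P6 10, P4 14, P1 5, P2 3, P5 14, P8 4 (sum 50, leaving 2 seats).
Remainders in descending order: P5 0.6872, P8 0.5735, P2 0.3122, P6 0.2207, P4 0.1241, P1 0.0823.
Largest remainders: P5, P8 receive the extra seats.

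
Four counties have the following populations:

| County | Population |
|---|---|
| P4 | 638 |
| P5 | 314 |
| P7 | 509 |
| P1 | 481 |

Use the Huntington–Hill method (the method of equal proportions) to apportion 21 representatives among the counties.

P4 7, P5 3, P7 6, P1 5

With divisor 92: modified quotas P4 6.935, P5 3.413, P7 5.533, P1 5.228.
Geometric-mean thresholds: P4 √(6·7)=6.481, P5 √(3·4)=3.464, P7 √(5·6)=5.477, P1 √(5·6)=5.477.
Each quota rounded against its threshold gives P4 7, P5 3, P7 6, P1 5 (total 21).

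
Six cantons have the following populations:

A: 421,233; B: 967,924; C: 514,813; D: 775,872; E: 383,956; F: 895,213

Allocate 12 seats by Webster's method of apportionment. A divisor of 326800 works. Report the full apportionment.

A 1, B 3, C 2, D 2, E 1, F 3

With modified divisor 326800: modified quotas A 1.289, B 2.962, C 1.575, D 2.374, E 1.175, F 2.739.
Rounding to the nearest integer: A 1, B 3, C 2, D 2, E 1, F 3 (total 12).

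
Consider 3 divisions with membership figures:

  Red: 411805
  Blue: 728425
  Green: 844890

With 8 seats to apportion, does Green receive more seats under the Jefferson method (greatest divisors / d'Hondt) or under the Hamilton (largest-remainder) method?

Jefferson

Jefferson: Red 1, Blue 3, Green 4.
Hamilton: Red 2, Blue 3, Green 3.
Green gets 4 under Jefferson and 3 under Hamilton.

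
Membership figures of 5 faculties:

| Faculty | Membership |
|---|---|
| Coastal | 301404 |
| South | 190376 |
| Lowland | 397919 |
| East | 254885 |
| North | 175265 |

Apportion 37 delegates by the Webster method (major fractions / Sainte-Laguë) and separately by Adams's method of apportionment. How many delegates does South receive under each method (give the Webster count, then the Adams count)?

5 and 6

Webster: Coastal 9, South 5, Lowland 11, East 7, North 5.
Adams: Coastal 8, South 6, Lowland 11, East 7, North 5.
South gets 5 under Webster and 6 under Adams.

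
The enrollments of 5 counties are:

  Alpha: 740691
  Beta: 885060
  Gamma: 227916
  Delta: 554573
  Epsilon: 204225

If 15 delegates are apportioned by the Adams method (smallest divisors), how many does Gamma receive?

2

Standard divisor 2612465/15 ≈ 174164.333; standard quotas: Alpha 4.253, Beta 5.082, Gamma 1.309, Delta 3.184, Epsilon 1.173.
Rounding up gives 5, 6, 2, 4, 2 = 19 seats, so the divisor must be adjusted.
With modified divisor 212700: modified quotas Alpha 3.482, Beta 4.161, Gamma 1.072, Delta 2.607, Epsilon 0.960.
Rounding up: Alpha 4, Beta 5, Gamma 2, Delta 3, Epsilon 1 (total 15).
Gamma receives 2.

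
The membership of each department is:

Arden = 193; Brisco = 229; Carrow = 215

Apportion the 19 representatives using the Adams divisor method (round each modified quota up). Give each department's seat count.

Arden: 6, Brisco: 7, Carrow: 6

Standard divisor 637/19 ≈ 33.526; standard quotas: Arden 5.757, Brisco 6.830, Carrow 6.413.
Rounding up gives 6, 7, 7 = 20 seats, so the divisor must be adjusted.
With modified divisor 37: modified quotas Arden 5.216, Brisco 6.189, Carrow 5.811.
Rounding up: Arden 6, Brisco 7, Carrow 6 (total 19).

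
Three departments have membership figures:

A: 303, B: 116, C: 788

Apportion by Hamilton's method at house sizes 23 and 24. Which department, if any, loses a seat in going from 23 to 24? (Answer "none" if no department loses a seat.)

none

At 23 seats: A 6, B 2, C 15.
At 24 seats: A 6, B 2, C 16.
No department's allocation decreased.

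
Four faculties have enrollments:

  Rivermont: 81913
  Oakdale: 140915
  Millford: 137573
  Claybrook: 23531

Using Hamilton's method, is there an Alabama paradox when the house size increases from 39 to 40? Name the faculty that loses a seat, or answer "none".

Claybrook

At 39 seats: Rivermont 8, Oakdale 14, Millford 14, Claybrook 3.
At 40 seats: Rivermont 9, Oakdale 15, Millford 14, Claybrook 2.
Claybrook drops from 3 to 2.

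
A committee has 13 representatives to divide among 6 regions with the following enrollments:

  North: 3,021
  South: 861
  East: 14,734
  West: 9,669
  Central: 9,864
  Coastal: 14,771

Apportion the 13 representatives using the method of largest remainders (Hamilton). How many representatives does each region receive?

Total 52920; standard divisor 52920/13 ≈ 4070.769.
Standard quotas: North 0.7421, South 0.2115, East 3.6195, West 2.3752, Central 2.4231, Coastal 3.6286.
Lower quotas: North 0, South 0, East 3, West 2, Central 2, Coastal 3 (sum 10, leaving 3 seats).
Remainders in descending order: North 0.7421, Coastal 0.6286, East 0.6195, Central 0.4231, West 0.3752, South 0.2115.
Largest remainders: North, Coastal, East receive the extra seats.

North 1, South 0, East 4, West 2, Central 2, Coastal 4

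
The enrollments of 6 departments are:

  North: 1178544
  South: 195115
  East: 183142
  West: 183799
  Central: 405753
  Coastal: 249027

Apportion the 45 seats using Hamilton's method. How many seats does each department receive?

Total 2395380; standard divisor 2395380/45 ≈ 53230.667.
Standard quotas: North 22.1403, South 3.6655, East 3.4405, West 3.4529, Central 7.6225, Coastal 4.6783.
Lower quotas: North 22, South 3, East 3, West 3, Central 7, Coastal 4 (sum 42, leaving 3 seats).
Remainders in descending order: Coastal 0.6783, South 0.6655, Central 0.6225, West 0.4529, East 0.4405, North 0.1403.
The surplus seats go to Coastal, South, Central.

North=22, South=4, East=3, West=3, Central=8, Coastal=5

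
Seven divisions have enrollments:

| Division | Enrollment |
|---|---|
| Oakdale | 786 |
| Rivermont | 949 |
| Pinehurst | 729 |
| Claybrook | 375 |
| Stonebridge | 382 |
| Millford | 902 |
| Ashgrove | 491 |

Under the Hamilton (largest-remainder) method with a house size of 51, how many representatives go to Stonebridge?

4

Total 4614; standard divisor 4614/51 ≈ 90.471.
Standard quotas: Oakdale 8.688, Rivermont 10.490, Pinehurst 8.058, Claybrook 4.145, Stonebridge 4.222, Millford 9.970, Ashgrove 5.427.
Lower quotas: Oakdale 8, Rivermont 10, Pinehurst 8, Claybrook 4, Stonebridge 4, Millford 9, Ashgrove 5 (sum 48, leaving 3 seats).
Remainders in descending order: Millford 0.970, Oakdale 0.688, Rivermont 0.490, Ashgrove 0.427, Stonebridge 0.222, Claybrook 0.145, Pinehurst 0.058.
The surplus seats go to Millford, Oakdale, Rivermont.
Stonebridge receives 4.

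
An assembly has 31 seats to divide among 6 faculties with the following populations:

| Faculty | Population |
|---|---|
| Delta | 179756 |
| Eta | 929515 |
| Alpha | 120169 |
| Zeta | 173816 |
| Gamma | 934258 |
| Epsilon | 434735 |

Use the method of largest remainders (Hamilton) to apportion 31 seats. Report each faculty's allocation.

Standard divisor: 2772249 ÷ 31 ≈ 89427.387.
Standard quotas: Delta 2.0101, Eta 10.3941, Alpha 1.3438, Zeta 1.9437, Gamma 10.4471, Epsilon 4.8613.
Lower quotas: Delta 2, Eta 10, Alpha 1, Zeta 1, Gamma 10, Epsilon 4 (sum 28, leaving 3 seats).
Remainders in descending order: Zeta 0.9437, Epsilon 0.8613, Gamma 0.4471, Eta 0.3941, Alpha 0.3438, Delta 0.0101.
The surplus seats go to Zeta, Epsilon, Gamma.

Delta: 2, Eta: 10, Alpha: 1, Zeta: 2, Gamma: 11, Epsilon: 5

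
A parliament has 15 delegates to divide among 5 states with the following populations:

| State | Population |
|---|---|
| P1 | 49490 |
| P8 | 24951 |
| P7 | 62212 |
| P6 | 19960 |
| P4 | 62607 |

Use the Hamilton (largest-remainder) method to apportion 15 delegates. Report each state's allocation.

The standard divisor is 219220/15 ≈ 14614.667.
Standard quotas: P1 3.3863, P8 1.7073, P7 4.2568, P6 1.3658, P4 4.2838.
Lower quotas: P1 3, P8 1, P7 4, P6 1, P4 4 (sum 13, leaving 2 seats).
Remainders in descending order: P8 0.7073, P1 0.3863, P6 0.3658, P4 0.2838, P7 0.2568.
The surplus seats go to P8, P1.

P1 4; P8 2; P7 4; P6 1; P4 4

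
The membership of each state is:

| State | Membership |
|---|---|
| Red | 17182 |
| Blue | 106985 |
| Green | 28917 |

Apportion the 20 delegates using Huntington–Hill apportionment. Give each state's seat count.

Red 2; Blue 14; Green 4

With divisor 7656: modified quotas Red 2.244, Blue 13.974, Green 3.777.
Geometric-mean thresholds: Red √(2·3)=2.449, Blue √(13·14)=13.491, Green √(3·4)=3.464.
Each quota rounded against its threshold gives Red 2, Blue 14, Green 4 (total 20).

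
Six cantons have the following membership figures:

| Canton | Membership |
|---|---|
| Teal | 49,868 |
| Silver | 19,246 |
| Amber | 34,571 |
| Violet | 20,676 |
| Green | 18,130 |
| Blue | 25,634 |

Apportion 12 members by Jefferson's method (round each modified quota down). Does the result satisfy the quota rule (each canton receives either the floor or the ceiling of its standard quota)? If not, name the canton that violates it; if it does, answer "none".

none

Standard quotas: Teal 3.559, Silver 1.374, Amber 2.468, Violet 1.476, Green 1.294, Blue 1.830.
Jefferson allocation: Teal 4, Silver 1, Amber 3, Violet 1, Green 1, Blue 2.
Every allocation lies between the lower and upper quota.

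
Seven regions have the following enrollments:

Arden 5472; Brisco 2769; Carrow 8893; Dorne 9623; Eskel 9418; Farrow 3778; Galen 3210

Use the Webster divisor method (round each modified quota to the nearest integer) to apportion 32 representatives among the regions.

Standard divisor 43163/32 ≈ 1348.844; standard quotas: Arden 4.057, Brisco 2.053, Carrow 6.593, Dorne 7.134, Eskel 6.982, Farrow 2.801, Galen 2.380.
Rounding to the nearest integer gives Arden 4, Brisco 2, Carrow 7, Dorne 7, Eskel 7, Farrow 3, Galen 2 — total 32, matching the house size, so no adjustment is needed.

Arden 4, Brisco 2, Carrow 7, Dorne 7, Eskel 7, Farrow 3, Galen 2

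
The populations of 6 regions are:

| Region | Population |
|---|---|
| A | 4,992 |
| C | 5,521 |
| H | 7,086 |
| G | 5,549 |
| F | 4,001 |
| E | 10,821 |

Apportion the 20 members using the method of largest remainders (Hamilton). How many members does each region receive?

A 2, C 3, H 4, G 3, F 2, E 6

Total 37970; standard divisor 37970/20 ≈ 1898.5.
Standard quotas: A 2.6294, C 2.9081, H 3.7324, G 2.9228, F 2.1075, E 5.6998.
Lower quotas: A 2, C 2, H 3, G 2, F 2, E 5 (sum 16, leaving 4 seats).
Remainders in descending order: G 0.9228, C 0.9081, H 0.7324, E 0.6998, A 0.6294, F 0.1075.
The surplus seats go to G, C, H, E.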